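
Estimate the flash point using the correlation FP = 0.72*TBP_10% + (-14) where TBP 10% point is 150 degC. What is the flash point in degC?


FP = 0.72 * 150 + (-14) = 94

94 degC


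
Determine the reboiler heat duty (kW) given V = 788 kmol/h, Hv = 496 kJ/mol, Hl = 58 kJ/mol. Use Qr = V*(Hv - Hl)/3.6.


Qr = 788 * (496 - 58) / 3.6 = 788 * 438 / 3.6 = 95870

95870 kW


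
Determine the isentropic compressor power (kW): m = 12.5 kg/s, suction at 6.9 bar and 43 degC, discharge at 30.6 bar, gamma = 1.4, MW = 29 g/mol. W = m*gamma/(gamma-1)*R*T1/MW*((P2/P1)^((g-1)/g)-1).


Isentropic work: W = m*(gamma/(gamma-1))*(R*T1/MW)*((P2/P1)^((gamma-1)/gamma) - 1)
T1 = 43 + 273.15 = 316.15 K
Pressure ratio = 30.6 / 6.9 = 4.43478
Exponent = (1.4 - 1)/1.4 = 0.285714
(P2/P1)^exp - 1 = 4.43478^0.285714 - 1 = 0.530454
W = 12.5 * 1.4 / 0.4 * 8.314 * 316.15 / 29 * 0.530454 = 2103

2103 kW


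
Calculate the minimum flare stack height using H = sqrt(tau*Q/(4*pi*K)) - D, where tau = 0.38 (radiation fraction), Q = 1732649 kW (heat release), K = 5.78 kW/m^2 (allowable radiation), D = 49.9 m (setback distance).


tau*Q/(4*pi*K) = 0.38 * 1732649 / (4 * pi * 5.78) = 9064.76
sqrt(9064.76) = 95.209
H = 95.209 - 49.9 = 45.31

45.31 m


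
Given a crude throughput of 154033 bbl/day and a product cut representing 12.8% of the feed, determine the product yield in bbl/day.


Crude throughput = 154033 bbl/day
Fraction yield = 12.8%
yield = throughput * fraction / 100
yield = 154033 * 12.8 / 100 = 19716.224

19716.224 bbl/day


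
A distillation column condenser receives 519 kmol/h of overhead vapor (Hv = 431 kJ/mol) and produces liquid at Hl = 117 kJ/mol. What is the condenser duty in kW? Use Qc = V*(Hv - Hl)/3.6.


Qc = 519 * (431 - 117) / 3.6 = 519 * 314 / 3.6 = 45270

45270 kW


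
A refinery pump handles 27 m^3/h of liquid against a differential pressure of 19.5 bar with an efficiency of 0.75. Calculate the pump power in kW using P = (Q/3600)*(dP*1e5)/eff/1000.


Q = 27 / 3600 = 0.0075 m^3/s
P = 0.0075 * (19.5 * 1e5) / 0.75 / 1000 = 19.50

19.50 kW


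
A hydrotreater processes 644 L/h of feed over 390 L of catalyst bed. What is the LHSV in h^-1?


LHSV = volumetric feed rate / catalyst volume
= 644 L/h / 390 L
= 1.651 h^-1

1.651 h^-1


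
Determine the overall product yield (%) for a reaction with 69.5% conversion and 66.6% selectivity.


Overall yield = conversion (%) * selectivity (%) / 100
Conversion = 69.5%, Selectivity = 66.6%
Y = 69.5 * 66.6 / 100
= 46.287 %

46.287 %


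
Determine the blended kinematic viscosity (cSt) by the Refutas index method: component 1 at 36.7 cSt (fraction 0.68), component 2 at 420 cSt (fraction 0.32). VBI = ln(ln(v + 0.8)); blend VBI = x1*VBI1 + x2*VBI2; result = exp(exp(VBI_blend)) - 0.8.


Refutas method: VBN_i = 14.534*ln(ln(visc_i + 0.8)) + 10.975, blended linearly by mass fraction; since VBN is linear in VBI_i = ln(ln(visc_i + 0.8)) and the fractions sum to 1, blend VBI directly: visc = exp(exp(VBI_blend)) - 0.8
VBI_1 = ln(ln(36.7 + 0.8)) = 1.28767
VBI_2 = ln(ln(420 + 0.8)) = 1.79876
VBI_blend = 0.68 * 1.28767 + 0.32 * 1.79876 = 1.45122
visc_blend = exp(exp(1.45122)) - 0.8 = 70.60

70.60 cSt


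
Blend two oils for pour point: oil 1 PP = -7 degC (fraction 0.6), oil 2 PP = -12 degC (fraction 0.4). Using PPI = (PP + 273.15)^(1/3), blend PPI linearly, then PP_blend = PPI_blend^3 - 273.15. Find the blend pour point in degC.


PPI_1 = (-7 + 273.15)^(1/3) = 6.432436
PPI_2 = (-12 + 273.15)^(1/3) = 6.391901
PPI_blend = 0.6 * 6.432436 + 0.4 * 6.391901 = 6.416222
PP_blend = 6.416222^3 - 273.15 = 264.1424 - 273.15 = -9.01

-9.01 degC


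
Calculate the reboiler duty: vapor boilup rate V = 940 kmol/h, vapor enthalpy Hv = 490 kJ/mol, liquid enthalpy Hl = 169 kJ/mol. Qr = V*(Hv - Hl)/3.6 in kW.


Qr = 940 * (490 - 169) / 3.6 = 940 * 321 / 3.6 = 83820

83820 kW


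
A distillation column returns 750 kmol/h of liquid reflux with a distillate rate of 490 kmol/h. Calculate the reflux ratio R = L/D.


Reflux ratio definition: R = L / D (liquid returned / distillate withdrawn)
L = 750 kmol/h, D = 490 kmol/h
R = 750 / 490 = 1.531

1.531


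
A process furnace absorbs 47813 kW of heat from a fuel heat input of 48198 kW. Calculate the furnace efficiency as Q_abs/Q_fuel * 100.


Furnace efficiency = Q_absorbed / Q_fuel * 100
= 47813 / 48198 * 100 = 99.20

99.20 %


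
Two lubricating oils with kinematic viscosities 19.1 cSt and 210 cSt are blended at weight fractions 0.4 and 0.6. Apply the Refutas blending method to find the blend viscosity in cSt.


Refutas method: VBN_i = 14.534*ln(ln(visc_i + 0.8)) + 10.975, blended linearly by mass fraction; since VBN is linear in VBI_i = ln(ln(visc_i + 0.8)) and the fractions sum to 1, blend VBI directly: visc = exp(exp(VBI_blend)) - 0.8
VBI_1 = ln(ln(19.1 + 0.8)) = 1.09551
VBI_2 = ln(ln(210 + 0.8)) = 1.67727
VBI_blend = 0.4 * 1.09551 + 0.6 * 1.67727 = 1.44457
visc_blend = exp(exp(1.44457)) - 0.8 = 68.61

68.61 cSt


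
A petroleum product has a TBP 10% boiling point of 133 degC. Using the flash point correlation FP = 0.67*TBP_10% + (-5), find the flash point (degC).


FP = 0.67 * 133 + (-5) = 84.11

84.11 degC


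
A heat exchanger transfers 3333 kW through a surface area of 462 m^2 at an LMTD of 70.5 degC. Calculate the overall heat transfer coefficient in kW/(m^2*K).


From Q = U*A*LMTD, U = Q / (A * LMTD)
U = 3333 / (462 * 70.5) = 3333 / 32571 = 0.1023

0.1023 kW/(m^2*K)


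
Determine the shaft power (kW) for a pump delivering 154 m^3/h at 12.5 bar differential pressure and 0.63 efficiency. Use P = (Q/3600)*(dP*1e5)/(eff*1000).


Q = 154 / 3600 = 0.0427778 m^3/s
P = 0.0427778 * (12.5 * 1e5) / 0.63 / 1000 = 84.88

84.88 kW


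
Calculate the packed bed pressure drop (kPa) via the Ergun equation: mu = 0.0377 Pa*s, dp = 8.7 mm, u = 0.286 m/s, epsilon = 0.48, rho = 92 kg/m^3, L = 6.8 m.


dp = 8.7 mm = 0.0087 m
Viscous term = 150*0.0377*0.286*(1-0.48)^2 / (0.0087^2*0.48^3) = 52244.8
Inertial term = 1.75*92*0.286^2*(1-0.48) / (0.0087*0.48^3) = 7117.35
dP/L = 52244.8 + 7117.35 = 59362.2 Pa/m
dP = 59362.2 * 6.8 / 1000 = 403.7 kPa

403.7 kPa


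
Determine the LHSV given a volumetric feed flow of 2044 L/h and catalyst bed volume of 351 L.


LHSV = volumetric feed rate / catalyst volume
= 2044 L/h / 351 L
= 5.823 h^-1

5.823 h^-1


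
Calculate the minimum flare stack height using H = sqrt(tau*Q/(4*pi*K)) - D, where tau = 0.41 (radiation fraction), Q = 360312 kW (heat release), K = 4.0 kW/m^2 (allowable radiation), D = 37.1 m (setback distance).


tau*Q/(4*pi*K) = 0.41 * 360312 / (4 * pi * 4.0) = 2938.95
sqrt(2938.95) = 54.2121
H = 54.2121 - 37.1 = 17.11

17.11 m


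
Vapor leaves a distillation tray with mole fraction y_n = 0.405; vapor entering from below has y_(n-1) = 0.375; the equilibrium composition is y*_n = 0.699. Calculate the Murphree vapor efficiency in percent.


Murphree vapor efficiency: EMV = (y_n - y_(n-1)) / (y*_n - y_(n-1)) * 100
EMV = (0.405 - 0.375) / (0.699 - 0.375) * 100 = 0.03 / 0.324 * 100 = 9.259

9.259 %


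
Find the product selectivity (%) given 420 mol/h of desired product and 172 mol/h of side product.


Selectivity = desired / (desired + undesired) * 100
Total products = 420 + 172 = 592 mol/h
S = 420 / 592 * 100
= 0.7095 * 100
= 70.95 %

70.95 %


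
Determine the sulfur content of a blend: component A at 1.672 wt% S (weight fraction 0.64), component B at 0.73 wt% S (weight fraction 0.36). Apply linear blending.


Linear sulfur blending: S_blend = x1*S1 + x2*S2
Contribution 1: 0.64 * 1.672 = 1.07008 wt%
Contribution 2: 0.36 * 0.73 = 0.2628 wt%
S_blend = 1.07008 + 0.2628 = 1.33288

1.33288 wt%


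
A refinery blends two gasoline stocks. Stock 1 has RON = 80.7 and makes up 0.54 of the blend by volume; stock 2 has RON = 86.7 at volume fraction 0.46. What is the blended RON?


Linear blending: RON_blend = sum(vi * RONi)
Contribution 1: 0.54 * 80.7 = 43.578
Contribution 2: 0.46 * 86.7 = 39.882
RON_blend = 43.578 + 39.882 = 83.46

83.46


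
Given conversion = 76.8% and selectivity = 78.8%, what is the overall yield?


Overall yield = conversion (%) * selectivity (%) / 100
Conversion = 76.8%, Selectivity = 78.8%
Y = 76.8 * 78.8 / 100
= 60.5184 %

60.5184 %


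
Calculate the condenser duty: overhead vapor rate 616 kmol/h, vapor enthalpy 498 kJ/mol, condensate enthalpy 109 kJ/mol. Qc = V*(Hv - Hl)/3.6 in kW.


Qc = 616 * (498 - 109) / 3.6 = 616 * 389 / 3.6 = 66560

66560 kW


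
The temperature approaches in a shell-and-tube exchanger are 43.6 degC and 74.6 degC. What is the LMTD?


LMTD = (dT1 - dT2) / ln(dT1/dT2)
= (43.6 - 74.6) / ln(43.6 / 74.6) = -31 / -0.537083 = 57.72

57.72 degC


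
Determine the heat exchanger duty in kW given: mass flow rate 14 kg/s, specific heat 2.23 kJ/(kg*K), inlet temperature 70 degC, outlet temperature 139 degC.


Q = m_dot * cp * delta_T
delta_T = 139 - 70 = 69 K
Q = 14 * 2.23 * 69
= 31.22 * 69
= 2154.18 kW

2154.18 kW


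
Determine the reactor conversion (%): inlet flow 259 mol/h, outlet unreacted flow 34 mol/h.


X = (F_in - F_out) / F_in * 100
Moles reacted = 259 - 34 = 225
X = 225 / 259 * 100
= 0.8687 * 100
= 86.87 %

86.87 %


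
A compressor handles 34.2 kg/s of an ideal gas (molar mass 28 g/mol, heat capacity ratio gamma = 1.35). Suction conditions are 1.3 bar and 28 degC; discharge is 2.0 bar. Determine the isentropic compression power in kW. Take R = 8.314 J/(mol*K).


Isentropic work: W = m*(gamma/(gamma-1))*(R*T1/MW)*((P2/P1)^((gamma-1)/gamma) - 1)
T1 = 28 + 273.15 = 301.15 K
Pressure ratio = 2.0 / 1.3 = 1.53846
Exponent = (1.35 - 1)/1.35 = 0.259259
(P2/P1)^exp - 1 = 1.53846^0.259259 - 1 = 0.11816
W = 34.2 * 1.35 / 0.35 * 8.314 * 301.15 / 28 * 0.11816 = 1394

1394 kW


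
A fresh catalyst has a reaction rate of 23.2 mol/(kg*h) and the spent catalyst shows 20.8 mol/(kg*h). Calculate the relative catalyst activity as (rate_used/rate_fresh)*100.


Activity (%) = (rate_used / rate_fresh) * 100
rate_used = 20.8, rate_fresh = 23.2
= (20.8 / 23.2) * 100
= 0.8966 * 100 = 89.66

89.66 %


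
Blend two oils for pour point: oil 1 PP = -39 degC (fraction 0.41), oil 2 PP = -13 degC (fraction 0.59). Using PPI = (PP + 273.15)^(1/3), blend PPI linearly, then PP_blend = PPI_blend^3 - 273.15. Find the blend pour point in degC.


PPI_1 = (-39 + 273.15)^(1/3) = 6.163557
PPI_2 = (-13 + 273.15)^(1/3) = 6.383731
PPI_blend = 0.41 * 6.163557 + 0.59 * 6.383731 = 6.29346
PP_blend = 6.29346^3 - 273.15 = 249.2691 - 273.15 = -23.88

-23.88 degC


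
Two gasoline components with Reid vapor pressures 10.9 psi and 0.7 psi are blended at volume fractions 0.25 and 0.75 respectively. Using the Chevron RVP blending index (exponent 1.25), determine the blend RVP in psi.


Chevron index: RVP_blend = (sum xi*RVPi^1.25)^(1/1.25)
RVP^1.25 terms: 0.25 * 10.9^1.25 + 0.75 * 0.7^1.25 = 5.43156
RVP_blend = 5.43156^(1/1.25) = 3.872

3.872 psi


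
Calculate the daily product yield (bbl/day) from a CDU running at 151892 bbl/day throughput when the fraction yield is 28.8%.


Crude throughput = 151892 bbl/day
Fraction yield = 28.8%
yield = throughput * fraction / 100
yield = 151892 * 28.8 / 100 = 43744.896

43744.896 bbl/day


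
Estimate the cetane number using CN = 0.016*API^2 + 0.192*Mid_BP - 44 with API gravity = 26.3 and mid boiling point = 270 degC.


CN = 0.016 * 26.3^2 + 0.192 * 270 - 44
CN = 11.06704 + 51.84 - 44 = 18.90704

18.90704


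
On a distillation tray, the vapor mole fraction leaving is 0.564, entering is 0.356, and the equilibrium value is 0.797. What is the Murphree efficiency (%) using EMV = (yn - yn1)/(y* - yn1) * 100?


Murphree vapor efficiency: EMV = (y_n - y_(n-1)) / (y*_n - y_(n-1)) * 100
EMV = (0.564 - 0.356) / (0.797 - 0.356) * 100 = 0.208 / 0.441 * 100 = 47.17

47.17 %


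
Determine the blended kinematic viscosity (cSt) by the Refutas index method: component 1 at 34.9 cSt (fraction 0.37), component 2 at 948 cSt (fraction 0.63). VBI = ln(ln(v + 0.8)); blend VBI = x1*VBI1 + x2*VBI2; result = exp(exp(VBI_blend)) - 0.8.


Refutas method: VBN_i = 14.534*ln(ln(visc_i + 0.8)) + 10.975, blended linearly by mass fraction; since VBN is linear in VBI_i = ln(ln(visc_i + 0.8)) and the fractions sum to 1, blend VBI directly: visc = exp(exp(VBI_blend)) - 0.8
VBI_1 = ln(ln(34.9 + 0.8)) = 1.27401
VBI_2 = ln(ln(948 + 0.8)) = 1.92501
VBI_blend = 0.37 * 1.27401 + 0.63 * 1.92501 = 1.68414
visc_blend = exp(exp(1.68414)) - 0.8 = 217.9

217.9 cSt


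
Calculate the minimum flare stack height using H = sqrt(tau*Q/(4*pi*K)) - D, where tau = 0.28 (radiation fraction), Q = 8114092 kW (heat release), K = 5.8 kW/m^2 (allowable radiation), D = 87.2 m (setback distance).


tau*Q/(4*pi*K) = 0.28 * 8114092 / (4 * pi * 5.8) = 31171.7
sqrt(31171.7) = 176.555
H = 176.555 - 87.2 = 89.36

89.36 m


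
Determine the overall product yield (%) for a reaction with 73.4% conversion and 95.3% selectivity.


Overall yield = conversion (%) * selectivity (%) / 100
Conversion = 73.4%, Selectivity = 95.3%
Y = 73.4 * 95.3 / 100
= 69.9502 %

69.9502 %


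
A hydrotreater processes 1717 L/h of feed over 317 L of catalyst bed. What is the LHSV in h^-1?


LHSV = volumetric feed rate / catalyst volume
= 1717 L/h / 317 L
= 5.416 h^-1

5.416 h^-1


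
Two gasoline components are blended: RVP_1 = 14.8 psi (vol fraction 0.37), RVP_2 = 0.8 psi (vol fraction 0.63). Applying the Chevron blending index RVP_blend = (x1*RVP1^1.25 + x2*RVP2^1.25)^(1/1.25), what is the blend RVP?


Chevron index: RVP_blend = (sum xi*RVPi^1.25)^(1/1.25)
RVP^1.25 terms: 0.37 * 14.8^1.25 + 0.63 * 0.8^1.25 = 11.2173
RVP_blend = 11.2173^(1/1.25) = 6.917

6.917 psi


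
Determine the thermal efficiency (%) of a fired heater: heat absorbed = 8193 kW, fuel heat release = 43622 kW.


Furnace efficiency = Q_absorbed / Q_fuel * 100
= 8193 / 43622 * 100 = 18.78

18.78 %


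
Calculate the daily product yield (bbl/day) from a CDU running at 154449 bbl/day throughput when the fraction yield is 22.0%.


Crude throughput = 154449 bbl/day
Fraction yield = 22.0%
yield = throughput * fraction / 100
yield = 154449 * 22.0 / 100 = 33978.78

33978.78 bbl/day


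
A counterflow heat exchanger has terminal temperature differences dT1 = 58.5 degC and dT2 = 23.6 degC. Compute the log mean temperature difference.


LMTD = (dT1 - dT2) / ln(dT1/dT2)
= (58.5 - 23.6) / ln(58.5 / 23.6) = 34.9 / 0.90778 = 38.45

38.45 degC


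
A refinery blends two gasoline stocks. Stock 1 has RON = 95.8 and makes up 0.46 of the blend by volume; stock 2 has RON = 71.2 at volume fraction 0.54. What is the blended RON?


Linear blending: RON_blend = sum(vi * RONi)
Contribution 1: 0.46 * 95.8 = 44.068
Contribution 2: 0.54 * 71.2 = 38.448
RON_blend = 44.068 + 38.448 = 82.516

82.516


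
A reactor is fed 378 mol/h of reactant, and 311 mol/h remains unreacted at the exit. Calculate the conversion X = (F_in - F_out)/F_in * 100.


X = (F_in - F_out) / F_in * 100
Moles reacted = 378 - 311 = 67
X = 67 / 378 * 100
= 0.1772 * 100
= 17.72 %

17.72 %


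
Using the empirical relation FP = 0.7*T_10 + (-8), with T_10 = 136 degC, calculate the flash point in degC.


FP = 0.7 * 136 + (-8) = 87.2

87.2 degC


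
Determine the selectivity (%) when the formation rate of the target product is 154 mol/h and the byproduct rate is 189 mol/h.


Selectivity = desired / (desired + undesired) * 100
Total products = 154 + 189 = 343 mol/h
S = 154 / 343 * 100
= 0.4490 * 100
= 44.90 %

44.90 %


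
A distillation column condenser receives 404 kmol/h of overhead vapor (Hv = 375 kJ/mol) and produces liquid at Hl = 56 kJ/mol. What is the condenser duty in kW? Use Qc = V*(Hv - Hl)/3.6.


Qc = 404 * (375 - 56) / 3.6 = 404 * 319 / 3.6 = 35800

35800 kW


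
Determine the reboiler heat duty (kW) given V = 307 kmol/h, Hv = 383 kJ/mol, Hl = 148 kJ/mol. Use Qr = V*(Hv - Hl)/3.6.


Qr = 307 * (383 - 148) / 3.6 = 307 * 235 / 3.6 = 20040

20040 kW


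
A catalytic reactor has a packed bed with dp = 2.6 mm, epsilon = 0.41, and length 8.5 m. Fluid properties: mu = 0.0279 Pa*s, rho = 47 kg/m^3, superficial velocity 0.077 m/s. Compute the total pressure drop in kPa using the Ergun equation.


dp = 2.6 mm = 0.0026 m
Viscous term = 150*0.0279*0.077*(1-0.41)^2 / (0.0026^2*0.41^3) = 240764
Inertial term = 1.75*47*0.077^2*(1-0.41) / (0.0026*0.41^3) = 1605.63
dP/L = 240764 + 1605.63 = 242370 Pa/m
dP = 242370 * 8.5 / 1000 = 2060 kPa

2060 kPa


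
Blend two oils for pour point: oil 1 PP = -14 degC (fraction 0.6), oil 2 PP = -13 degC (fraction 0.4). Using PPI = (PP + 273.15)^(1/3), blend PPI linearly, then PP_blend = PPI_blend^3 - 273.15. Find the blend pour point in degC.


PPI_1 = (-14 + 273.15)^(1/3) = 6.375541
PPI_2 = (-13 + 273.15)^(1/3) = 6.383731
PPI_blend = 0.6 * 6.375541 + 0.4 * 6.383731 = 6.378817
PP_blend = 6.378817^3 - 273.15 = 259.5496 - 273.15 = -13.6

-13.6 degC


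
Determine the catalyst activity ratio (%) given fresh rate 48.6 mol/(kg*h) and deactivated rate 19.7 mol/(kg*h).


Activity (%) = (rate_used / rate_fresh) * 100
rate_used = 19.7, rate_fresh = 48.6
= (19.7 / 48.6) * 100
= 0.4053 * 100 = 40.53

40.53 %


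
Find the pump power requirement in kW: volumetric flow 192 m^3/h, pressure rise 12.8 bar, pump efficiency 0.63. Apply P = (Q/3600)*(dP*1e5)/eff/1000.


Q = 192 / 3600 = 0.0533333 m^3/s
P = 0.0533333 * (12.8 * 1e5) / 0.63 / 1000 = 108.4

108.4 kW


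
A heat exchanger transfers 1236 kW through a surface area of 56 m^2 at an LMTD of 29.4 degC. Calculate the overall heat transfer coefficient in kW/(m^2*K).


From Q = U*A*LMTD, U = Q / (A * LMTD)
U = 1236 / (56 * 29.4) = 1236 / 1646.4 = 0.7507

0.7507 kW/(m^2*K)


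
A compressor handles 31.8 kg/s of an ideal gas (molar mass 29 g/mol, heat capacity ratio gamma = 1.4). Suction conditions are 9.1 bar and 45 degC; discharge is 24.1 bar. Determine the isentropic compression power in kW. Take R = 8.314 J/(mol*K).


Isentropic work: W = m*(gamma/(gamma-1))*(R*T1/MW)*((P2/P1)^((gamma-1)/gamma) - 1)
T1 = 45 + 273.15 = 318.15 K
Pressure ratio = 24.1 / 9.1 = 2.64835
Exponent = (1.4 - 1)/1.4 = 0.285714
(P2/P1)^exp - 1 = 2.64835^0.285714 - 1 = 0.320839
W = 31.8 * 1.4 / 0.4 * 8.314 * 318.15 / 29 * 0.320839 = 3257

3257 kW


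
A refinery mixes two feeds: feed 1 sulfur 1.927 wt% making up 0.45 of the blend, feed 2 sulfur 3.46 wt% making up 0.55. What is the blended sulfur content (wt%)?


Linear sulfur blending: S_blend = x1*S1 + x2*S2
Contribution 1: 0.45 * 1.927 = 0.86715 wt%
Contribution 2: 0.55 * 3.46 = 1.903 wt%
S_blend = 0.86715 + 1.903 = 2.77015

2.77015 wt%


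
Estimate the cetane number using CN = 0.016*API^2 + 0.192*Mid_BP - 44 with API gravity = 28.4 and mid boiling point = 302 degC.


CN = 0.016 * 28.4^2 + 0.192 * 302 - 44
CN = 12.90496 + 57.984 - 44 = 26.88896

26.88896


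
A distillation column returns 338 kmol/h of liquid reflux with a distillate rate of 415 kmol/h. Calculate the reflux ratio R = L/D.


Reflux ratio definition: R = L / D (liquid returned / distillate withdrawn)
L = 338 kmol/h, D = 415 kmol/h
R = 338 / 415 = 0.8145

0.8145


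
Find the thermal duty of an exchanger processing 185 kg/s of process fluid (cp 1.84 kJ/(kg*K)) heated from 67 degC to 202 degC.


Q = m_dot * cp * delta_T
delta_T = 202 - 67 = 135 K
Q = 185 * 1.84 * 135
= 340.4 * 135
= 45954 kW

45954 kW


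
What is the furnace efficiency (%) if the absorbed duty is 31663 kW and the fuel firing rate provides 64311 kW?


Furnace efficiency = Q_absorbed / Q_fuel * 100
= 31663 / 64311 * 100 = 49.23

49.23 %


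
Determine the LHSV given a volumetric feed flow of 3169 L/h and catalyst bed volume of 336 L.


LHSV = volumetric feed rate / catalyst volume
= 3169 L/h / 336 L
= 9.432 h^-1

9.432 h^-1


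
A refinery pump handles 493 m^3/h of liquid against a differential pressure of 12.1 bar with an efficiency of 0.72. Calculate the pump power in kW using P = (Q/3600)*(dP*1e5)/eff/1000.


Q = 493 / 3600 = 0.136944 m^3/s
P = 0.136944 * (12.1 * 1e5) / 0.72 / 1000 = 230.1

230.1 kW


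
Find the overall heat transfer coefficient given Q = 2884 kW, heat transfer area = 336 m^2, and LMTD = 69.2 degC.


From Q = U*A*LMTD, U = Q / (A * LMTD)
U = 2884 / (336 * 69.2) = 2884 / 23251.2 = 0.1240

0.1240 kW/(m^2*K)


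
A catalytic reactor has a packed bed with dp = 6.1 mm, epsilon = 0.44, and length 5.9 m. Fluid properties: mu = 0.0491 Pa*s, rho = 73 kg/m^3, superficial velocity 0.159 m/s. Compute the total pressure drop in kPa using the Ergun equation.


dp = 6.1 mm = 0.0061 m
Viscous term = 150*0.0491*0.159*(1-0.44)^2 / (0.0061^2*0.44^3) = 115859
Inertial term = 1.75*73*0.159^2*(1-0.44) / (0.0061*0.44^3) = 3480.61
dP/L = 115859 + 3480.61 = 119340 Pa/m
dP = 119340 * 5.9 / 1000 = 704.1 kPa

704.1 kPa


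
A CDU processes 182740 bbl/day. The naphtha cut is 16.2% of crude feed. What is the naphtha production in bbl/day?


Crude throughput = 182740 bbl/day
Fraction yield = 16.2%
yield = throughput * fraction / 100
yield = 182740 * 16.2 / 100 = 29603.88

29603.88 bbl/day


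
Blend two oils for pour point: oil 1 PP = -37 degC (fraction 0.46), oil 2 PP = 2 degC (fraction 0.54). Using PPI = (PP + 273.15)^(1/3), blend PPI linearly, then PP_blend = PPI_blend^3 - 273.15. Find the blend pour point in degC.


PPI_1 = (-37 + 273.15)^(1/3) = 6.181056
PPI_2 = (2 + 273.15)^(1/3) = 6.504139
PPI_blend = 0.46 * 6.181056 + 0.54 * 6.504139 = 6.355521
PP_blend = 6.355521^3 - 273.15 = 256.7163 - 273.15 = -16.43

-16.43 degC


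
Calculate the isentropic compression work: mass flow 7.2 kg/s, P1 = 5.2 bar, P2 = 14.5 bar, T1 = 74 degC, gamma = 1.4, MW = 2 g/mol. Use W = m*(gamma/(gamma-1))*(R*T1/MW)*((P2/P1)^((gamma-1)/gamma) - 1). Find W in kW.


Isentropic work: W = m*(gamma/(gamma-1))*(R*T1/MW)*((P2/P1)^((gamma-1)/gamma) - 1)
T1 = 74 + 273.15 = 347.15 K
Pressure ratio = 14.5 / 5.2 = 2.78846
Exponent = (1.4 - 1)/1.4 = 0.285714
(P2/P1)^exp - 1 = 2.78846^0.285714 - 1 = 0.340438
W = 7.2 * 1.4 / 0.4 * 8.314 * 347.15 / 2 * 0.340438 = 12380

12380 kW


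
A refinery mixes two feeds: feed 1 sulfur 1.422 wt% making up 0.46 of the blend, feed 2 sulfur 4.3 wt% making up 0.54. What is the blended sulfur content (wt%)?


Linear sulfur blending: S_blend = x1*S1 + x2*S2
Contribution 1: 0.46 * 1.422 = 0.65412 wt%
Contribution 2: 0.54 * 4.3 = 2.322 wt%
S_blend = 0.65412 + 2.322 = 2.97612

2.97612 wt%


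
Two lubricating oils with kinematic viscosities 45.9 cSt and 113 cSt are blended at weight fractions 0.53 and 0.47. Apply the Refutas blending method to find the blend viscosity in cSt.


Refutas method: VBN_i = 14.534*ln(ln(visc_i + 0.8)) + 10.975, blended linearly by mass fraction; since VBN is linear in VBI_i = ln(ln(visc_i + 0.8)) and the fractions sum to 1, blend VBI directly: visc = exp(exp(VBI_blend)) - 0.8
VBI_1 = ln(ln(45.9 + 0.8)) = 1.34645
VBI_2 = ln(ln(113 + 0.8)) = 1.55486
VBI_blend = 0.53 * 1.34645 + 0.47 * 1.55486 = 1.4444
visc_blend = exp(exp(1.4444)) - 0.8 = 68.56

68.56 cSt


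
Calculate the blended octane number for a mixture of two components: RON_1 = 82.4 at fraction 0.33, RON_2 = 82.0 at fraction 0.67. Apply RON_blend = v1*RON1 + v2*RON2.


Linear blending: RON_blend = sum(vi * RONi)
Contribution 1: 0.33 * 82.4 = 27.192
Contribution 2: 0.67 * 82.0 = 54.94
RON_blend = 27.192 + 54.94 = 82.132

82.132


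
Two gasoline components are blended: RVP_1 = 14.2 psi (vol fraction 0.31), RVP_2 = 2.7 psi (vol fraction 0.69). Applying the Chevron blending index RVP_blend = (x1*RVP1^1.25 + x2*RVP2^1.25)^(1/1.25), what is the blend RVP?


Chevron index: RVP_blend = (sum xi*RVPi^1.25)^(1/1.25)
RVP^1.25 terms: 0.31 * 14.2^1.25 + 0.69 * 2.7^1.25 = 10.9333
RVP_blend = 10.9333^(1/1.25) = 6.776

6.776 psi


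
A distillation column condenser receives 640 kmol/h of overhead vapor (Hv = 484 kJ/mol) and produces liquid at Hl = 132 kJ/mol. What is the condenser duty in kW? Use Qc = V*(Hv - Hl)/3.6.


Qc = 640 * (484 - 132) / 3.6 = 640 * 352 / 3.6 = 62580

62580 kW


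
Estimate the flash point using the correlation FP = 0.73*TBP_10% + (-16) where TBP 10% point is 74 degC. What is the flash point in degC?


FP = 0.73 * 74 + (-16) = 38.02

38.02 degC


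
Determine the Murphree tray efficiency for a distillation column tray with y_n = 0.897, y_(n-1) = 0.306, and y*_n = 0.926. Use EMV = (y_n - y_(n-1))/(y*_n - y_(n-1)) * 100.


Murphree vapor efficiency: EMV = (y_n - y_(n-1)) / (y*_n - y_(n-1)) * 100
EMV = (0.897 - 0.306) / (0.926 - 0.306) * 100 = 0.591 / 0.62 * 100 = 95.32

95.32 %


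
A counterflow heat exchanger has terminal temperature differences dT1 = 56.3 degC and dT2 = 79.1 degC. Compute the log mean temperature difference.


LMTD = (dT1 - dT2) / ln(dT1/dT2)
= (56.3 - 79.1) / ln(56.3 / 79.1) = -22.8 / -0.340018 = 67.06

67.06 degC


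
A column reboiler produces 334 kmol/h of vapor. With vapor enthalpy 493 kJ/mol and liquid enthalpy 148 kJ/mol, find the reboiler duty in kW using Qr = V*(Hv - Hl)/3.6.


Qr = 334 * (493 - 148) / 3.6 = 334 * 345 / 3.6 = 32010

32010 kW


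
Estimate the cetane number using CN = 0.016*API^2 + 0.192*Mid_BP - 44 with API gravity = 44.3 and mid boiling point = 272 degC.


CN = 0.016 * 44.3^2 + 0.192 * 272 - 44
CN = 31.39984 + 52.224 - 44 = 39.62384

39.62384


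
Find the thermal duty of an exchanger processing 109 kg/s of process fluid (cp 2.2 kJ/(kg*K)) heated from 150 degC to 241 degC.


Q = m_dot * cp * delta_T
delta_T = 241 - 150 = 91 K
Q = 109 * 2.2 * 91
= 239.8 * 91
= 21821.8 kW

21821.8 kW


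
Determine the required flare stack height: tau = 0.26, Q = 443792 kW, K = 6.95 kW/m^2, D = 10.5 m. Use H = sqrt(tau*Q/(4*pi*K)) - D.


tau*Q/(4*pi*K) = 0.26 * 443792 / (4 * pi * 6.95) = 1321.17
sqrt(1321.17) = 36.3479
H = 36.3479 - 10.5 = 25.85

25.85 m


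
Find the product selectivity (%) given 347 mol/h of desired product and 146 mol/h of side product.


Selectivity = desired / (desired + undesired) * 100
Total products = 347 + 146 = 493 mol/h
S = 347 / 493 * 100
= 0.7039 * 100
= 70.39 %

70.39 %


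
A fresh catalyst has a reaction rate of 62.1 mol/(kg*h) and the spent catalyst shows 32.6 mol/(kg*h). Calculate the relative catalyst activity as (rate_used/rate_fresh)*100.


Activity (%) = (rate_used / rate_fresh) * 100
rate_used = 32.6, rate_fresh = 62.1
= (32.6 / 62.1) * 100
= 0.5250 * 100 = 52.50

52.50 %


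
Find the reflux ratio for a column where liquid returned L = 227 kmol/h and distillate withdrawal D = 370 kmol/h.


Reflux ratio definition: R = L / D (liquid returned / distillate withdrawn)
L = 227 kmol/h, D = 370 kmol/h
R = 227 / 370 = 0.6135

0.6135


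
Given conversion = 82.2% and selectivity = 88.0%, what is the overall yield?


Overall yield = conversion (%) * selectivity (%) / 100
Conversion = 82.2%, Selectivity = 88.0%
Y = 82.2 * 88.0 / 100
= 72.336 %

72.336 %


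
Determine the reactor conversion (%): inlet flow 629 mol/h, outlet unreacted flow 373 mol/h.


X = (F_in - F_out) / F_in * 100
Moles reacted = 629 - 373 = 256
X = 256 / 629 * 100
= 0.4070 * 100
= 40.70 %

40.70 %


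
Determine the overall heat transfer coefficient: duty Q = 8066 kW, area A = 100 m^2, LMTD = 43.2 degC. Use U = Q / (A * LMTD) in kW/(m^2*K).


From Q = U*A*LMTD, U = Q / (A * LMTD)
U = 8066 / (100 * 43.2) = 8066 / 4320 = 1.867

1.867 kW/(m^2*K)


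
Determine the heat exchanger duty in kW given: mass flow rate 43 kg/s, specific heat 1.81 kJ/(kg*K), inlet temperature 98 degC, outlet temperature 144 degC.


Q = m_dot * cp * delta_T
delta_T = 144 - 98 = 46 K
Q = 43 * 1.81 * 46
= 77.83 * 46
= 3580.18 kW

3580.18 kW


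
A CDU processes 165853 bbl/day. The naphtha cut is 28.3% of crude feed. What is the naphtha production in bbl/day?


Crude throughput = 165853 bbl/day
Fraction yield = 28.3%
yield = throughput * fraction / 100
yield = 165853 * 28.3 / 100 = 46936.399

46936.399 bbl/day


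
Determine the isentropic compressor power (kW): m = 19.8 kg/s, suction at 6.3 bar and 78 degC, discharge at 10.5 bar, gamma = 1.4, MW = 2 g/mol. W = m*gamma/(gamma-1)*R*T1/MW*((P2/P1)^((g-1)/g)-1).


Isentropic work: W = m*(gamma/(gamma-1))*(R*T1/MW)*((P2/P1)^((gamma-1)/gamma) - 1)
T1 = 78 + 273.15 = 351.15 K
Pressure ratio = 10.5 / 6.3 = 1.66667
Exponent = (1.4 - 1)/1.4 = 0.285714
(P2/P1)^exp - 1 = 1.66667^0.285714 - 1 = 0.157139
W = 19.8 * 1.4 / 0.4 * 8.314 * 351.15 / 2 * 0.157139 = 15900

15900 kW


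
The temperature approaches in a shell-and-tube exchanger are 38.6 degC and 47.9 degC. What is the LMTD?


LMTD = (dT1 - dT2) / ln(dT1/dT2)
= (38.6 - 47.9) / ln(38.6 / 47.9) = -9.3 / -0.215863 = 43.08

43.08 degC


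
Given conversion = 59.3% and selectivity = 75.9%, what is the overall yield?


Overall yield = conversion (%) * selectivity (%) / 100
Conversion = 59.3%, Selectivity = 75.9%
Y = 59.3 * 75.9 / 100
= 45.0087 %

45.0087 %


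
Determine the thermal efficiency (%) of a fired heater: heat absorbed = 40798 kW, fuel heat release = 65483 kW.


Furnace efficiency = Q_absorbed / Q_fuel * 100
= 40798 / 65483 * 100 = 62.30

62.30 %


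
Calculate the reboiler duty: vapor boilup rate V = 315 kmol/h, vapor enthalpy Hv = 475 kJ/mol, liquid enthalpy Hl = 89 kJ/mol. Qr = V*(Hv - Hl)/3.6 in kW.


Qr = 315 * (475 - 89) / 3.6 = 315 * 386 / 3.6 = 33780

33780 kW


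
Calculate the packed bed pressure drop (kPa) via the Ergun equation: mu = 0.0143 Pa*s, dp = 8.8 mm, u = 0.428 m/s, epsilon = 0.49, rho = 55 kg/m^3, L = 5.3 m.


dp = 8.8 mm = 0.0088 m
Viscous term = 150*0.0143*0.428*(1-0.49)^2 / (0.0088^2*0.49^3) = 26209.4
Inertial term = 1.75*55*0.428^2*(1-0.49) / (0.0088*0.49^3) = 8685.35
dP/L = 26209.4 + 8685.35 = 34894.8 Pa/m
dP = 34894.8 * 5.3 / 1000 = 184.9 kPa

184.9 kPa


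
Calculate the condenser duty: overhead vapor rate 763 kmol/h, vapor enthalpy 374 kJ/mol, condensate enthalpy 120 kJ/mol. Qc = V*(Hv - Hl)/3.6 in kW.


Qc = 763 * (374 - 120) / 3.6 = 763 * 254 / 3.6 = 53830

53830 kW


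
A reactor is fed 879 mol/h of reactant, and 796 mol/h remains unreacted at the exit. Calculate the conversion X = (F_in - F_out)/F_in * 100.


X = (F_in - F_out) / F_in * 100
Moles reacted = 879 - 796 = 83
X = 83 / 879 * 100
= 0.09443 * 100
= 9.443 %

9.443 %


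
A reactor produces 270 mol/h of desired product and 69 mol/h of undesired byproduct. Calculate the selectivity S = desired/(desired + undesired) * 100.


Selectivity = desired / (desired + undesired) * 100
Total products = 270 + 69 = 339 mol/h
S = 270 / 339 * 100
= 0.7965 * 100
= 79.65 %

79.65 %


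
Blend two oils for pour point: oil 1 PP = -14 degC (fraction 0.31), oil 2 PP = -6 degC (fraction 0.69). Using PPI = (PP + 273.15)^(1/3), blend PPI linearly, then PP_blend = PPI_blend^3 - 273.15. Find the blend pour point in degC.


PPI_1 = (-14 + 273.15)^(1/3) = 6.375541
PPI_2 = (-6 + 273.15)^(1/3) = 6.440482
PPI_blend = 0.31 * 6.375541 + 0.69 * 6.440482 = 6.42035
PP_blend = 6.42035^3 - 273.15 = 264.6526 - 273.15 = -8.5

-8.5 degC


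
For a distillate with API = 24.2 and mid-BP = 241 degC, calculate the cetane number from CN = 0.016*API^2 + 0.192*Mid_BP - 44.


CN = 0.016 * 24.2^2 + 0.192 * 241 - 44
CN = 9.37024 + 46.272 - 44 = 11.64224

11.64224


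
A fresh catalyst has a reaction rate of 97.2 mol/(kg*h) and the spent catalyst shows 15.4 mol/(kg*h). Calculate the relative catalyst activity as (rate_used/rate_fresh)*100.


Activity (%) = (rate_used / rate_fresh) * 100
rate_used = 15.4, rate_fresh = 97.2
= (15.4 / 97.2) * 100
= 0.1584 * 100 = 15.84

15.84 %


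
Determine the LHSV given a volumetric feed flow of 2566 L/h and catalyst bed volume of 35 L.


LHSV = volumetric feed rate / catalyst volume
= 2566 L/h / 35 L
= 73.31 h^-1

73.31 h^-1


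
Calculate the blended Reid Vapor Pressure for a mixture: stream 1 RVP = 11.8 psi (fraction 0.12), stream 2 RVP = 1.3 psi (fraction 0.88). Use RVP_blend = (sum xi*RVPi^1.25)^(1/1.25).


Chevron index: RVP_blend = (sum xi*RVPi^1.25)^(1/1.25)
RVP^1.25 terms: 0.12 * 11.8^1.25 + 0.88 * 1.3^1.25 = 3.84597
RVP_blend = 3.84597^(1/1.25) = 2.938

2.938 psi


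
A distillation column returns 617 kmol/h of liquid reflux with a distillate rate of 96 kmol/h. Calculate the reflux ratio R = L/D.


Reflux ratio definition: R = L / D (liquid returned / distillate withdrawn)
L = 617 kmol/h, D = 96 kmol/h
R = 617 / 96 = 6.427

6.427


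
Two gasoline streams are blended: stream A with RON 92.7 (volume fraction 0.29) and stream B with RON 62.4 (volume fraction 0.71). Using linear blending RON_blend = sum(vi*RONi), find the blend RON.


Linear blending: RON_blend = sum(vi * RONi)
Contribution 1: 0.29 * 92.7 = 26.883
Contribution 2: 0.71 * 62.4 = 44.304
RON_blend = 26.883 + 44.304 = 71.187

71.187


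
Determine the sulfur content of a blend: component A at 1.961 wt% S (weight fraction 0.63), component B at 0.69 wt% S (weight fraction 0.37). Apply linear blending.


Linear sulfur blending: S_blend = x1*S1 + x2*S2
Contribution 1: 0.63 * 1.961 = 1.23543 wt%
Contribution 2: 0.37 * 0.69 = 0.2553 wt%
S_blend = 1.23543 + 0.2553 = 1.49073

1.49073 wt%


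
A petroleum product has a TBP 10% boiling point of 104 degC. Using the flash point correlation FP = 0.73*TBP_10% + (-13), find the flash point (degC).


FP = 0.73 * 104 + (-13) = 62.92

62.92 degC


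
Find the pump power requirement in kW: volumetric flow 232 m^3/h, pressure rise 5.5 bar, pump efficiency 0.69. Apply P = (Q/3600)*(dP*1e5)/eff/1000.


Q = 232 / 3600 = 0.0644444 m^3/s
P = 0.0644444 * (5.5 * 1e5) / 0.69 / 1000 = 51.37

51.37 kW


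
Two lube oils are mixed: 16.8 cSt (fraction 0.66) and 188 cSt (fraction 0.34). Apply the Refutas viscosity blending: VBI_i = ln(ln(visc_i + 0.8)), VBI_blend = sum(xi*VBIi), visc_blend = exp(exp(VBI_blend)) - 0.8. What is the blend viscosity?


Refutas method: VBN_i = 14.534*ln(ln(visc_i + 0.8)) + 10.975, blended linearly by mass fraction; since VBN is linear in VBI_i = ln(ln(visc_i + 0.8)) and the fractions sum to 1, blend VBI directly: visc = exp(exp(VBI_blend)) - 0.8
VBI_1 = ln(ln(16.8 + 0.8)) = 1.05358
VBI_2 = ln(ln(188 + 0.8)) = 1.65645
VBI_blend = 0.66 * 1.05358 + 0.34 * 1.65645 = 1.25856
visc_blend = exp(exp(1.25856)) - 0.8 = 33.00

33.00 cSt


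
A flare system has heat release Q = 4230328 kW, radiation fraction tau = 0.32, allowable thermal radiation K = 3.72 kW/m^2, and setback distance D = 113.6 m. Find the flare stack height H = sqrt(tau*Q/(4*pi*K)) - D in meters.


tau*Q/(4*pi*K) = 0.32 * 4230328 / (4 * pi * 3.72) = 28958.2
sqrt(28958.2) = 170.171
H = 170.171 - 113.6 = 56.57

56.57 m


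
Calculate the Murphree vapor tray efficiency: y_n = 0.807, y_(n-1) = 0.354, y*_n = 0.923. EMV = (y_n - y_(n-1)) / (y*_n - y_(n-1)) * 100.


Murphree vapor efficiency: EMV = (y_n - y_(n-1)) / (y*_n - y_(n-1)) * 100
EMV = (0.807 - 0.354) / (0.923 - 0.354) * 100 = 0.453 / 0.569 * 100 = 79.61

79.61 %


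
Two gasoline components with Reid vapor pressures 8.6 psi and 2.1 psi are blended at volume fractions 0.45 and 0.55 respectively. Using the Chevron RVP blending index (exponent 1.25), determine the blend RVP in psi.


Chevron index: RVP_blend = (sum xi*RVPi^1.25)^(1/1.25)
RVP^1.25 terms: 0.45 * 8.6^1.25 + 0.55 * 2.1^1.25 = 8.01767
RVP_blend = 8.01767^(1/1.25) = 5.287

5.287 psi


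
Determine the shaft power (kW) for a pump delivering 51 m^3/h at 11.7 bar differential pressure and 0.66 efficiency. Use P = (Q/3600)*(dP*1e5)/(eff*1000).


Q = 51 / 3600 = 0.0141667 m^3/s
P = 0.0141667 * (11.7 * 1e5) / 0.66 / 1000 = 25.11

25.11 kW


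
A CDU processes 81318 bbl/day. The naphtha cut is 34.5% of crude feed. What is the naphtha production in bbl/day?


Crude throughput = 81318 bbl/day
Fraction yield = 34.5%
yield = throughput * fraction / 100
yield = 81318 * 34.5 / 100 = 28054.71

28054.71 bbl/day


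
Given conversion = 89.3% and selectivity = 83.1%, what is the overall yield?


Overall yield = conversion (%) * selectivity (%) / 100
Conversion = 89.3%, Selectivity = 83.1%
Y = 89.3 * 83.1 / 100
= 74.2083 %

74.2083 %


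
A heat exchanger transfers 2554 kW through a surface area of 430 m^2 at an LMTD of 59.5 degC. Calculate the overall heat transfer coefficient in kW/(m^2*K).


From Q = U*A*LMTD, U = Q / (A * LMTD)
U = 2554 / (430 * 59.5) = 2554 / 25585 = 0.09982

0.09982 kW/(m^2*K)


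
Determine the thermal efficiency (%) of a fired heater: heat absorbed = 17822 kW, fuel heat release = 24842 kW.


Furnace efficiency = Q_absorbed / Q_fuel * 100
= 17822 / 24842 * 100 = 71.74

71.74 %


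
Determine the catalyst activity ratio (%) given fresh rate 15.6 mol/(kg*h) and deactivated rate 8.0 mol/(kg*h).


Activity (%) = (rate_used / rate_fresh) * 100
rate_used = 8.0, rate_fresh = 15.6
= (8.0 / 15.6) * 100
= 0.5128 * 100 = 51.28

51.28 %


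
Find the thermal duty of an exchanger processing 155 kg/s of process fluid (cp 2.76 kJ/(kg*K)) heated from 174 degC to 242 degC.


Q = m_dot * cp * delta_T
delta_T = 242 - 174 = 68 K
Q = 155 * 2.76 * 68
= 427.8 * 68
= 29090.4 kW

29090.4 kW


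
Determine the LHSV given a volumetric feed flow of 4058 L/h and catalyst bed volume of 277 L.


LHSV = volumetric feed rate / catalyst volume
= 4058 L/h / 277 L
= 14.65 h^-1

14.65 h^-1


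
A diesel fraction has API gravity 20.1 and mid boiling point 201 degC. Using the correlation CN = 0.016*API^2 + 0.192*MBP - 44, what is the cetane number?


CN = 0.016 * 20.1^2 + 0.192 * 201 - 44
CN = 6.46416 + 38.592 - 44 = 1.05616

1.05616


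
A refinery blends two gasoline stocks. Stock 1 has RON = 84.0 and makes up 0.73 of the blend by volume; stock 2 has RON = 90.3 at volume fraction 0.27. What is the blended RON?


Linear blending: RON_blend = sum(vi * RONi)
Contribution 1: 0.73 * 84.0 = 61.32
Contribution 2: 0.27 * 90.3 = 24.381
RON_blend = 61.32 + 24.381 = 85.701

85.701


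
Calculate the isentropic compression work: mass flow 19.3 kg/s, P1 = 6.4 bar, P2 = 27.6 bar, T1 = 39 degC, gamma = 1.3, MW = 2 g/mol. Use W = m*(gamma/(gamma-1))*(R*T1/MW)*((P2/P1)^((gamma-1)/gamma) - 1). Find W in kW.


Isentropic work: W = m*(gamma/(gamma-1))*(R*T1/MW)*((P2/P1)^((gamma-1)/gamma) - 1)
T1 = 39 + 273.15 = 312.15 K
Pressure ratio = 27.6 / 6.4 = 4.3125
Exponent = (1.3 - 1)/1.3 = 0.230769
(P2/P1)^exp - 1 = 4.3125^0.230769 - 1 = 0.401122
W = 19.3 * 1.3 / 0.3 * 8.314 * 312.15 / 2 * 0.401122 = 43530

43530 kW


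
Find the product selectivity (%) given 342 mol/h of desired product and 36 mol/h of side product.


Selectivity = desired / (desired + undesired) * 100
Total products = 342 + 36 = 378 mol/h
S = 342 / 378 * 100
= 0.9048 * 100
= 90.48 %

90.48 %


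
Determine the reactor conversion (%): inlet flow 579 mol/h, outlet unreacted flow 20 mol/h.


X = (F_in - F_out) / F_in * 100
Moles reacted = 579 - 20 = 559
X = 559 / 579 * 100
= 0.9655 * 100
= 96.55 %

96.55 %


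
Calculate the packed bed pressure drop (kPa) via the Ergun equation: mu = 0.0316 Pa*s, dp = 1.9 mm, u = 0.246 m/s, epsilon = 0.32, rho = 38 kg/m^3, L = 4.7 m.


dp = 1.9 mm = 0.0019 m
Viscous term = 150*0.0316*0.246*(1-0.32)^2 / (0.0019^2*0.32^3) = 4558000
Inertial term = 1.75*38*0.246^2*(1-0.32) / (0.0019*0.32^3) = 43953.9
dP/L = 4558000 + 43953.9 = 4601950 Pa/m
dP = 4601950 * 4.7 / 1000 = 21630 kPa

21630 kPa


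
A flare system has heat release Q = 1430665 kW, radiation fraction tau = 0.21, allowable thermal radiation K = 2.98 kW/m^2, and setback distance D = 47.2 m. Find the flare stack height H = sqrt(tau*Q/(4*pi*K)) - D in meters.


tau*Q/(4*pi*K) = 0.21 * 1430665 / (4 * pi * 2.98) = 8022.9
sqrt(8022.9) = 89.5706
H = 89.5706 - 47.2 = 42.37

42.37 m


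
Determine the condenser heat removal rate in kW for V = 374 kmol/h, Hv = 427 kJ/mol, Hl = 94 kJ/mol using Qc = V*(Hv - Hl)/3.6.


Qc = 374 * (427 - 94) / 3.6 = 374 * 333 / 3.6 = 34600

34600 kW


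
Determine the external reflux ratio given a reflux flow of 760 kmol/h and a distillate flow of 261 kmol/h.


Reflux ratio definition: R = L / D (liquid returned / distillate withdrawn)
L = 760 kmol/h, D = 261 kmol/h
R = 760 / 261 = 2.912

2.912
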